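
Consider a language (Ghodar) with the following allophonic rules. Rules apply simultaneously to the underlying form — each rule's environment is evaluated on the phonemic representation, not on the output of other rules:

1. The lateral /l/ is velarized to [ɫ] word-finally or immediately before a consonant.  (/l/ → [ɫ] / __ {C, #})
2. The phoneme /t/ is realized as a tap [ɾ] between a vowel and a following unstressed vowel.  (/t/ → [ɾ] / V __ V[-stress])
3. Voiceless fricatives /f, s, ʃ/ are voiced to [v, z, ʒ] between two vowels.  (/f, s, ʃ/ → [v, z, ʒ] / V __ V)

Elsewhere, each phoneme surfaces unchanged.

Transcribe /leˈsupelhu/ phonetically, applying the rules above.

/l/ (word-initial) fails the environment for rule 1, so it stays [l].
/e/ — not in any rule's target class → [e].
Rule 3 applies to /s/ (between /e/ and /u/: between two vowels) → [z].
/u/ (between /s/ and /p/): no rule targets it → [u].
/p/ (between /u/ and /e/): no rule targets it → [p].
/e/ (between /p/ and /l/) is unaffected → [e].
Rule 1 applies to /l/ (between /e/ and /h/: word-finally or immediately before a consonant) → [ɫ].
/h/ (between /l/ and /u/): no rule targets it → [h].
/u/ (word-final) is unaffected → [u].

[leˈzupeɫhu]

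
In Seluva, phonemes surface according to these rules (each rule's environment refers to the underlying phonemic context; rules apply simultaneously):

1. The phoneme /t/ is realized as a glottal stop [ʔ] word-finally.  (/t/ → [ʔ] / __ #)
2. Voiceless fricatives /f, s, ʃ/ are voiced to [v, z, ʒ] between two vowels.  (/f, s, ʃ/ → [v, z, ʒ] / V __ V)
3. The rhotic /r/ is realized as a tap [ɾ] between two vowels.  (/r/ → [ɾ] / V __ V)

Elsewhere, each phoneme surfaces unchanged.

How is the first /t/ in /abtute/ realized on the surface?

/t/ — between /b/ and /u/; rule 1 does not apply here → [t].

[t]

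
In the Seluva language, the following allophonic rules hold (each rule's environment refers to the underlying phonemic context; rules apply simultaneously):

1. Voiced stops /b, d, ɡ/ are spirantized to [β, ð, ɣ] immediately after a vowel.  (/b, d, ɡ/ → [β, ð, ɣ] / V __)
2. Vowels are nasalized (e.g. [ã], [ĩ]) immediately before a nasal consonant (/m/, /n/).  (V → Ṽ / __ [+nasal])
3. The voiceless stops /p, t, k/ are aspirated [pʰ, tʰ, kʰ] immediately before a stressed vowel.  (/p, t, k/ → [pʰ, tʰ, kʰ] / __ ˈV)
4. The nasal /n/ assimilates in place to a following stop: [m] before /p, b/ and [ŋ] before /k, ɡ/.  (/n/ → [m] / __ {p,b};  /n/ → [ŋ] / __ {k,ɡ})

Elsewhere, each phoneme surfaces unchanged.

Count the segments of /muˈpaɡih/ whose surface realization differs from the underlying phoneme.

2

Segments that undergo a rule: /p/ → [pʰ] (rule 3); /ɡ/ → [ɣ] (rule 1).
All other segments surface unchanged.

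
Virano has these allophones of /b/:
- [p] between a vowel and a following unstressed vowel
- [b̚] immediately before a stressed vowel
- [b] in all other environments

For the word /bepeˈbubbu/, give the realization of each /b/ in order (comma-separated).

Occurrence 1 (position 1): no conditioning environment matches → elsewhere allophone [b].
Occurrence 2 (position 5): immediately before a stressed vowel → [b̚].
Occurrence 3 (position 7): no conditioning environment matches → elsewhere allophone [b].
Occurrence 4 (position 8): no conditioning environment matches → elsewhere allophone [b].

[b], [b̚], [b], [b]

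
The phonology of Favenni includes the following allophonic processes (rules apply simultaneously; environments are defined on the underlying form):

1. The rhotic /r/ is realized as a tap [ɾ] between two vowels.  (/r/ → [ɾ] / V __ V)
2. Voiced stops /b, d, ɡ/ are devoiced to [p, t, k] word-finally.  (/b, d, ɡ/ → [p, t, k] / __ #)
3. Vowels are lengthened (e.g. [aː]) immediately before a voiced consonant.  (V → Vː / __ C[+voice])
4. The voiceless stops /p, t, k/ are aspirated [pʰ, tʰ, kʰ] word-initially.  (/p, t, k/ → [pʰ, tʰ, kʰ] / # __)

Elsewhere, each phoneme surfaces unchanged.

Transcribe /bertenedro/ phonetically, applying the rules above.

/b/ (word-initial): rule 2 targets it, but not word-finally → unchanged [b].
/e/ meets the environment for rule 3 (before a voiced consonant) → [eː].
/r/ (between /e/ and /t/): rule 1 targets it, but not between two vowels → unchanged [r].
/t/ (between /r/ and /e/) is in the target of rule 4 but the environment (word-initially) is not met → [t].
/e/ (between /t/ and /n/) occurs before a voiced consonant → [eː] by rule 3.
/n/ — not in any rule's target class → [n].
/e/ (between /n/ and /d/) occurs before a voiced consonant → [eː] by rule 3.
/d/ (between /e/ and /r/) is in the target of rule 2 but the environment (word-finally) is not met → [d].
/r/ (between /d/ and /o/): rule 1 targets it, but not between two vowels → unchanged [r].
/o/ (word-final) is in the target of rule 3 but the environment (before a voiced consonant) is not met → [o].

[beːrteːneːdro]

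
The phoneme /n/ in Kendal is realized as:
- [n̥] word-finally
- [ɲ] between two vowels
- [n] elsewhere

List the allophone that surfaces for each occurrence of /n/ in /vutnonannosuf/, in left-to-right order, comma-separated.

Occurrence 1 (position 4): no conditioning environment matches → elsewhere allophone [n].
Occurrence 2 (position 6): between two vowels → [ɲ].
Occurrence 3 (position 8): no conditioning environment matches → elsewhere allophone [n].
Occurrence 4 (position 9): no conditioning environment matches → elsewhere allophone [n].

[n], [ɲ], [n], [n]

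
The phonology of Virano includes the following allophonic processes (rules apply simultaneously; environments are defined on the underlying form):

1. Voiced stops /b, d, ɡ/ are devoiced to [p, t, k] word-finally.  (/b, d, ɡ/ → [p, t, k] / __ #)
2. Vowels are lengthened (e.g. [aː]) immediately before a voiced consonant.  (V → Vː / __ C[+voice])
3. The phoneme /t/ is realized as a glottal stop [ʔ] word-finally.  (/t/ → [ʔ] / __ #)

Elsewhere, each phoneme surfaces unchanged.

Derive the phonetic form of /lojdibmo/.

/o/ (between /l/ and /j/) occurs before a voiced consonant → [oː] by rule 2.
/d/ (between /j/ and /i/): rule 1 targets it, but not word-finally → unchanged [d].
/i/ — between /d/ and /b/, before a voiced consonant — surfaces as [iː] (rule 2).
/b/ (between /i/ and /m/): rule 1 targets it, but not word-finally → unchanged [b].
/o/ (word-final) is in the target of rule 2 but the environment (before a voiced consonant) is not met → [o].

[loːjdiːbmo]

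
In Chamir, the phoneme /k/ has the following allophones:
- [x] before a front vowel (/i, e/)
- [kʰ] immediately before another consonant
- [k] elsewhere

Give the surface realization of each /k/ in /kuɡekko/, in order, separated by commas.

[k], [kʰ], [k]

Occurrence 1 (position 1): no conditioning environment matches → elsewhere allophone [k].
Occurrence 2 (position 5): immediately before another consonant → [kʰ].
Occurrence 3 (position 6): no conditioning environment matches → elsewhere allophone [k].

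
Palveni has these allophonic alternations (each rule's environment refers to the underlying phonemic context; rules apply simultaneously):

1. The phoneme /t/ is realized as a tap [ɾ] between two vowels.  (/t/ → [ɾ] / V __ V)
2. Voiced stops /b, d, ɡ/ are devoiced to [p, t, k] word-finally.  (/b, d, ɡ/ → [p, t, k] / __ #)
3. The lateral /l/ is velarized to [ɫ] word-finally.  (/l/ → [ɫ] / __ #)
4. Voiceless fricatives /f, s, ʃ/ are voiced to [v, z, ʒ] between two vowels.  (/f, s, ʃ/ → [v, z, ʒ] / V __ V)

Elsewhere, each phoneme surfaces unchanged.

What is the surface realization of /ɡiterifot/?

[ɡiɾerivot]

/ɡ/ (word-initial) is in the target of rule 2 but the environment (word-finally) is not met → [ɡ].
/t/ (between /i/ and /e/): between two vowels, so rule 1 applies → [ɾ].
/f/ (between /i/ and /o/): between two vowels, so rule 4 applies → [v].
/t/ (word-final) fails the environment for rule 1, so it stays [t].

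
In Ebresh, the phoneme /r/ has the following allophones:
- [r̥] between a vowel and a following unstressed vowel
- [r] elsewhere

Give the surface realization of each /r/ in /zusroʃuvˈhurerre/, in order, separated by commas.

Occurrence 1 (position 4): no conditioning environment matches → elsewhere allophone [r].
Occurrence 2 (position 11): between a vowel and a following unstressed vowel → [r̥].
Occurrence 3 (position 13): no conditioning environment matches → elsewhere allophone [r].
Occurrence 4 (position 14): no conditioning environment matches → elsewhere allophone [r].

[r], [r̥], [r], [r]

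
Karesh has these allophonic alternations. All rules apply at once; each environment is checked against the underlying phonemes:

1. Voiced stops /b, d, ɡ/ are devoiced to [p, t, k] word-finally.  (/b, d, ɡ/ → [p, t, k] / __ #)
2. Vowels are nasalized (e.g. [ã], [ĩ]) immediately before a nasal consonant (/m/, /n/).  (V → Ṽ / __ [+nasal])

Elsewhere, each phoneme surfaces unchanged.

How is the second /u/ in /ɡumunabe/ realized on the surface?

/u/ — between /m/ and /n/, before a nasal consonant — surfaces as [ũ] (rule 2).

[ũ]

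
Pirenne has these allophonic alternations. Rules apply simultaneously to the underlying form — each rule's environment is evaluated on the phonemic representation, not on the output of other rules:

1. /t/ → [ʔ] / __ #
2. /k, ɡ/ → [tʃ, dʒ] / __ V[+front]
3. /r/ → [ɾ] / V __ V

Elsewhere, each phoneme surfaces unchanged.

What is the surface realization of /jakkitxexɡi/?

[jaktʃitxexdʒi]

/j/ stays [j].
/a/ (between /j/ and /k/): no rule targets it → [a].
/k/ (between /a/ and /k/): rule 2 targets it, but not before a front vowel → unchanged [k].
/k/ meets the environment for rule 2 (before a front vowel) → [tʃ].
/i/ (between /k/ and /t/) is unaffected → [i].
/t/ (between /i/ and /x/) fails the environment for rule 1, so it stays [t].
/x/ — not in any rule's target class → [x].
/e/ (between /x/ and /x/) is unaffected → [e].
/x/ (between /e/ and /ɡ/): no rule targets it → [x].
/ɡ/ (between /x/ and /i/): before a front vowel, so rule 2 applies → [dʒ].
/i/ stays [i].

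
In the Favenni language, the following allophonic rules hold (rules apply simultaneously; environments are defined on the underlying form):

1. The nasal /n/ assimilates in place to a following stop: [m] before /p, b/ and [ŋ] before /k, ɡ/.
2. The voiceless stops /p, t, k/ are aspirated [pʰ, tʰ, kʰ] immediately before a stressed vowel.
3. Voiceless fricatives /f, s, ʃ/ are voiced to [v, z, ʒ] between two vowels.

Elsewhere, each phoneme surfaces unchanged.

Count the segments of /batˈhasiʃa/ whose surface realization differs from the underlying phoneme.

2

Segments that undergo a rule: /s/ → [z] (rule 3); /ʃ/ → [ʒ] (rule 3).
All other segments surface unchanged.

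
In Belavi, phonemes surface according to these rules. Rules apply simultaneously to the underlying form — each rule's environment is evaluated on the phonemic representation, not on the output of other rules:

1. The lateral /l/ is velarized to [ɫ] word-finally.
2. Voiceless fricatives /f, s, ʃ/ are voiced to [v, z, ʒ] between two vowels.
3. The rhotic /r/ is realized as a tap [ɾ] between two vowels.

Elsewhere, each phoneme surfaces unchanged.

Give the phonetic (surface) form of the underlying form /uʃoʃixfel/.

[uʒoʒixfeɫ]

Rule 2 applies to /ʃ/ (between /u/ and /o/: between two vowels) → [ʒ].
/ʃ/ meets the environment for rule 2 (between two vowels) → [ʒ].
/f/ — between /x/ and /e/; rule 2 does not apply here → [f].
Rule 1 applies to /l/ (word-final: word-finally) → [ɫ].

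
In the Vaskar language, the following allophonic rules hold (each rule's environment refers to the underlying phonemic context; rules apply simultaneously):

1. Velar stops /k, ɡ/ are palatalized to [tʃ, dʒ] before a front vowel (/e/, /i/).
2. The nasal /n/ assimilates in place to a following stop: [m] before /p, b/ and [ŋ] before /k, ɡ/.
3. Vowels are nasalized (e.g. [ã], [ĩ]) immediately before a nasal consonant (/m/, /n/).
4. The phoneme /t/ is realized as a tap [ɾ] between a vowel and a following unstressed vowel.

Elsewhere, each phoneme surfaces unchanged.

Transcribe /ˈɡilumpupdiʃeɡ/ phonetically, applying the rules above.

[ˈdʒilũmpupdiʃeɡ]

/ɡ/ (word-initial): before a front vowel, so rule 1 applies → [dʒ].
/i/ (between /ɡ/ and /l/) fails the environment for rule 3, so it stays [i].
/l/ — not in any rule's target class → [l].
Rule 3 applies to /u/ (between /l/ and /m/: before a nasal consonant) → [ũ].
/m/ (between /u/ and /p/) is unaffected → [m].
/p/ — not in any rule's target class → [p].
/u/ (between /p/ and /p/) fails the environment for rule 3, so it stays [u].
/p/ — not in any rule's target class → [p].
/d/ (between /p/ and /i/): no rule targets it → [d].
/i/ (between /d/ and /ʃ/): rule 3 targets it, but not before a nasal consonant → unchanged [i].
/ʃ/ — not in any rule's target class → [ʃ].
/e/ — between /ʃ/ and /ɡ/; rule 3 does not apply here → [e].
/ɡ/ (word-final) is in the target of rule 1 but the environment (before a front vowel) is not met → [ɡ].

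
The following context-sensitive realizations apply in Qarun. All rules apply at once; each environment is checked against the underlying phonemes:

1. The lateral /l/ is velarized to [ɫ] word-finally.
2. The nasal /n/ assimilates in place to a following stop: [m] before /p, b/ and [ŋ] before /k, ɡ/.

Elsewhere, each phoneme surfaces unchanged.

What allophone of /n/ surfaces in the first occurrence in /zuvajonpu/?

/n/ — between /o/ and /p/, before a labial or velar stop — surfaces as [m] (rule 2).

[m]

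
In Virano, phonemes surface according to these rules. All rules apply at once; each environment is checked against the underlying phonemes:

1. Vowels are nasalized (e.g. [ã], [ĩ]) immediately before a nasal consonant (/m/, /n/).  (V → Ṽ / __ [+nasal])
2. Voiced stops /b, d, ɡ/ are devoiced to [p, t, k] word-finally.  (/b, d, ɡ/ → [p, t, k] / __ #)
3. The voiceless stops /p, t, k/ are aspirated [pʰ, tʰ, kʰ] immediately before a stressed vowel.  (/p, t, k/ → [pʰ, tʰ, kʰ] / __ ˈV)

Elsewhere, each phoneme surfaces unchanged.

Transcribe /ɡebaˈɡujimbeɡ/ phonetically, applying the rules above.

[ɡebaˈɡujĩmbek]

/ɡ/ (word-initial) is in the target of rule 2 but the environment (word-finally) is not met → [ɡ].
/e/ (between /ɡ/ and /b/): rule 1 targets it, but not before a nasal consonant → unchanged [e].
/b/ — between /e/ and /a/; rule 2 does not apply here → [b].
/a/ (between /b/ and /ɡ/) fails the environment for rule 1, so it stays [a].
/ɡ/ (between /a/ and /u/): rule 2 targets it, but not word-finally → unchanged [ɡ].
/u/ (between /ɡ/ and /j/) fails the environment for rule 1, so it stays [u].
/i/ meets the environment for rule 1 (before a nasal consonant) → [ĩ].
/b/ (between /m/ and /e/) is in the target of rule 2 but the environment (word-finally) is not met → [b].
/e/ (between /b/ and /ɡ/) fails the environment for rule 1, so it stays [e].
Rule 2 applies to /ɡ/ (word-final: word-finally) → [k].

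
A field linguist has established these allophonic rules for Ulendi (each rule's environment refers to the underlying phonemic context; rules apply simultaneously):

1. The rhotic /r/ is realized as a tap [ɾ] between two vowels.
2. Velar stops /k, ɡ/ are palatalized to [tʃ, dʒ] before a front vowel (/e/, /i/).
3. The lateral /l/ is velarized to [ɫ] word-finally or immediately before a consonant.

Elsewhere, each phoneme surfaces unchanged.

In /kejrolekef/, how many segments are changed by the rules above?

Segments that undergo a rule: /k/ → [tʃ] (rule 2); /k/ → [tʃ] (rule 2).
All other segments surface unchanged.

2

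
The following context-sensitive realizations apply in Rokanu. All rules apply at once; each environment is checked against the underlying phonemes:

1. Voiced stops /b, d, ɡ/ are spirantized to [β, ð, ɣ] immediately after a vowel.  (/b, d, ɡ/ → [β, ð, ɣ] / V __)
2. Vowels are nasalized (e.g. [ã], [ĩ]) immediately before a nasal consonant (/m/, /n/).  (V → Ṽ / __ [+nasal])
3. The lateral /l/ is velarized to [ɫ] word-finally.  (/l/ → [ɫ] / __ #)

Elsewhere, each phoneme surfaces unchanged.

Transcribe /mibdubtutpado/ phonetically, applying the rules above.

/m/ (word-initial): no rule targets it → [m].
/i/ (between /m/ and /b/): rule 2 targets it, but not before a nasal consonant → unchanged [i].
/b/ (between /i/ and /d/): immediately after a vowel, so rule 1 applies → [β].
/d/ — between /b/ and /u/; rule 1 does not apply here → [d].
/u/ (between /d/ and /b/): rule 2 targets it, but not before a nasal consonant → unchanged [u].
/b/ (between /u/ and /t/): immediately after a vowel, so rule 1 applies → [β].
/t/ — not in any rule's target class → [t].
/u/ — between /t/ and /t/; rule 2 does not apply here → [u].
/t/ stays [t].
/p/ (between /t/ and /a/): no rule targets it → [p].
/a/ (between /p/ and /d/): rule 2 targets it, but not before a nasal consonant → unchanged [a].
/d/ — between /a/ and /o/, immediately after a vowel — surfaces as [ð] (rule 1).
/o/ (word-final) is in the target of rule 2 but the environment (before a nasal consonant) is not met → [o].

[miβduβtutpaðo]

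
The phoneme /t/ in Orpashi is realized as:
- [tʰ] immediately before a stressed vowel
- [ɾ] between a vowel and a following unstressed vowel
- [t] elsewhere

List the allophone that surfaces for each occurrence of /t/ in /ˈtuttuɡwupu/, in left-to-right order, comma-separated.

[tʰ], [t], [t]

Occurrence 1 (position 1): immediately before a stressed vowel → [tʰ].
Occurrence 2 (position 3): no conditioning environment matches → elsewhere allophone [t].
Occurrence 3 (position 4): no conditioning environment matches → elsewhere allophone [t].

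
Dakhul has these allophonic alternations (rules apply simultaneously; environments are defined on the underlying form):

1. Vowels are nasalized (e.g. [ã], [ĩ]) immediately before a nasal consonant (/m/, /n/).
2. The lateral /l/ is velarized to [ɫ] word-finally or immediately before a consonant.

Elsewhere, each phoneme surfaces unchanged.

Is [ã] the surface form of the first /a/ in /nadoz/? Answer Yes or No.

/a/ — between /n/ and /d/; rule 1 does not apply here → [a].
The actual realization is [a], not [ã].

No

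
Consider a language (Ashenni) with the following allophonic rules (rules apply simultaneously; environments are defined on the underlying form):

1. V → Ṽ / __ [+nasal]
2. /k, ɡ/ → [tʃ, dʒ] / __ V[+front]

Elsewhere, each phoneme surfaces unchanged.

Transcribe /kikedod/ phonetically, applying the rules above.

[tʃitʃedod]

/k/ meets the environment for rule 2 (before a front vowel) → [tʃ].
/i/ (between /k/ and /k/): rule 1 targets it, but not before a nasal consonant → unchanged [i].
/k/ — between /i/ and /e/, before a front vowel — surfaces as [tʃ] (rule 2).
/e/ (between /k/ and /d/): rule 1 targets it, but not before a nasal consonant → unchanged [e].
/o/ (between /d/ and /d/) fails the environment for rule 1, so it stays [o].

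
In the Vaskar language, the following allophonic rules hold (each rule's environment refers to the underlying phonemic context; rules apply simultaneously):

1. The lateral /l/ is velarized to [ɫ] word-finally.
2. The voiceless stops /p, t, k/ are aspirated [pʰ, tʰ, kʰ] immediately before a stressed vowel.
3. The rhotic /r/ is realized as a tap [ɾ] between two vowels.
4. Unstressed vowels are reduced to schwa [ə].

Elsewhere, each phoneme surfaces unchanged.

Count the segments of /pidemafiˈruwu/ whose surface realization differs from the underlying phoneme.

Segments that undergo a rule: /i/ → [ə] (rule 4); /e/ → [ə] (rule 4); /a/ → [ə] (rule 4); /i/ → [ə] (rule 4); /r/ → [ɾ] (rule 3); /u/ → [ə] (rule 4).
All other segments surface unchanged.

6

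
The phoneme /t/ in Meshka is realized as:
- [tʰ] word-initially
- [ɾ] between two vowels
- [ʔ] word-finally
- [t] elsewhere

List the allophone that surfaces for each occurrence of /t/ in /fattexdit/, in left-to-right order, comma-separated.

[t], [t], [ʔ]

Occurrence 1 (position 3): no conditioning environment matches → elsewhere allophone [t].
Occurrence 2 (position 4): no conditioning environment matches → elsewhere allophone [t].
Occurrence 3 (position 9): word-finally → [ʔ].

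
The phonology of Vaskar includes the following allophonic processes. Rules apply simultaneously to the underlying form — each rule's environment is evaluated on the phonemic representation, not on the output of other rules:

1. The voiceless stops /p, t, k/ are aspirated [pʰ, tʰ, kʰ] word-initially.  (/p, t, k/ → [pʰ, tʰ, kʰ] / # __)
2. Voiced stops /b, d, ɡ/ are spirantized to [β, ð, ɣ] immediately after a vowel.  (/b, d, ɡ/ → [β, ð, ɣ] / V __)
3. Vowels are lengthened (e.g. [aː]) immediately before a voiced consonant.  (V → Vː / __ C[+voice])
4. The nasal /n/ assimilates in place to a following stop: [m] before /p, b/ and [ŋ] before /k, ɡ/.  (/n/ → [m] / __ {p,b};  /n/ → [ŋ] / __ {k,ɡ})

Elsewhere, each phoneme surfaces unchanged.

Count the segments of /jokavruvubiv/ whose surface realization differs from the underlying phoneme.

Segments that undergo a rule: /a/ → [aː] (rule 3); /u/ → [uː] (rule 3); /u/ → [uː] (rule 3); /b/ → [β] (rule 2); /i/ → [iː] (rule 3).
All other segments surface unchanged.

5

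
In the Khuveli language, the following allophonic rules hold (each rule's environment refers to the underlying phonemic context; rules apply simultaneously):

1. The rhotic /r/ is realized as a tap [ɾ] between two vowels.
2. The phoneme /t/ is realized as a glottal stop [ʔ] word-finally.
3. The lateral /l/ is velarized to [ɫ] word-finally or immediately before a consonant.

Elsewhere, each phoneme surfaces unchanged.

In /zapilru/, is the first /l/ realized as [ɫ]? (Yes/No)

Yes

Rule 3 applies to /l/ (between /i/ and /r/: word-finally or immediately before a consonant) → [ɫ].
The actual realization is [ɫ], which matches [ɫ].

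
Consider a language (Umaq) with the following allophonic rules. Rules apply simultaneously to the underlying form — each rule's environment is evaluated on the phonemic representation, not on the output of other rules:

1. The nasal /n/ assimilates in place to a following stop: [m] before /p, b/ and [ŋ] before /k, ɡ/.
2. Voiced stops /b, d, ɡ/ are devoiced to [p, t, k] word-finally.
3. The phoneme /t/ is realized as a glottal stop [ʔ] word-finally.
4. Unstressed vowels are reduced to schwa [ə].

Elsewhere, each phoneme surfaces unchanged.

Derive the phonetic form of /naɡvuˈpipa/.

[nəɡvəˈpipə]

/n/ (word-initial): rule 1 targets it, but not before a labial or velar stop → unchanged [n].
/a/ (between /n/ and /ɡ/) occurs in an unstressed syllable → [ə] by rule 4.
/ɡ/ (between /a/ and /v/) fails the environment for rule 2, so it stays [ɡ].
/v/ stays [v].
Rule 4 applies to /u/ (between /v/ and /p/: in an unstressed syllable) → [ə].
/p/ stays [p].
/i/ (between /p/ and /p/): rule 4 targets it, but not in an unstressed syllable → unchanged [i].
/p/ — not in any rule's target class → [p].
/a/ meets the environment for rule 4 (in an unstressed syllable) → [ə].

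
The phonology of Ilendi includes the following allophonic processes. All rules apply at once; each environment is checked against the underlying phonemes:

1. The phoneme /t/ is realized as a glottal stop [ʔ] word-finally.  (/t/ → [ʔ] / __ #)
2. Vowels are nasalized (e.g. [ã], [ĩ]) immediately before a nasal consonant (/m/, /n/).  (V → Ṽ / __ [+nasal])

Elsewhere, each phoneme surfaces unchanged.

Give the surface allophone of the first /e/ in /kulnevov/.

[e]

/e/ (between /n/ and /v/) is in the target of rule 2 but the environment (before a nasal consonant) is not met → [e].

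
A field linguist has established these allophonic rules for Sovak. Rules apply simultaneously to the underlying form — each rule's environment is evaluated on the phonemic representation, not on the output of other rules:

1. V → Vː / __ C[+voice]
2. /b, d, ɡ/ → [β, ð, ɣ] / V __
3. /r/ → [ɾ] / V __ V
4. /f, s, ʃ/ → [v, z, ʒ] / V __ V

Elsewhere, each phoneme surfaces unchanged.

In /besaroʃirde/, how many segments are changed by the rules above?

Segments that undergo a rule: /s/ → [z] (rule 4); /a/ → [aː] (rule 1); /r/ → [ɾ] (rule 3); /ʃ/ → [ʒ] (rule 4); /i/ → [iː] (rule 1).
All other segments surface unchanged.

5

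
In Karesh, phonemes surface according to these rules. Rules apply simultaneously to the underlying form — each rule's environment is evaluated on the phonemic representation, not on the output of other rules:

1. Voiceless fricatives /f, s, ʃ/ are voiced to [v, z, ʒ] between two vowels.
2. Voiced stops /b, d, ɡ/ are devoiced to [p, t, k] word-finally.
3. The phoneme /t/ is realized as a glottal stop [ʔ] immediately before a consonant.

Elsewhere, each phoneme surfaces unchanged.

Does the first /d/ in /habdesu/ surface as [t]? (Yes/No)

/d/ (between /b/ and /e/): rule 2 targets it, but not word-finally → unchanged [d].
The actual realization is [d], not [t].

No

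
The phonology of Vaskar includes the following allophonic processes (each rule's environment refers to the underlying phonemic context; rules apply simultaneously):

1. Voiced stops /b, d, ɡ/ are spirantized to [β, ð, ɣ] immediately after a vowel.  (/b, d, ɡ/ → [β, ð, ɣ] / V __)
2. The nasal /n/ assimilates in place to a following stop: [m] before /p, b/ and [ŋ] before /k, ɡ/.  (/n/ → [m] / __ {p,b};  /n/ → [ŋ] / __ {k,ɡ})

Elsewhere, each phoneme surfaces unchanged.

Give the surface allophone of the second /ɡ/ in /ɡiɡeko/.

/ɡ/ (between /i/ and /e/): immediately after a vowel, so rule 1 applies → [ɣ].

[ɣ]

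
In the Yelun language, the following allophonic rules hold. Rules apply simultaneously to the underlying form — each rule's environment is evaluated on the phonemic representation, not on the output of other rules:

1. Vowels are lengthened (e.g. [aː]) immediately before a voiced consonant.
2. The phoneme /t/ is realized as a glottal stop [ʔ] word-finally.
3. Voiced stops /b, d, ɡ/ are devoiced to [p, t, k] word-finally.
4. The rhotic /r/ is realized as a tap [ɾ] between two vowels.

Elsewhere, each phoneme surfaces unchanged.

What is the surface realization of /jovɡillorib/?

[joːvɡiːlloːɾiːp]

/j/ — not in any rule's target class → [j].
Rule 1 applies to /o/ (between /j/ and /v/: before a voiced consonant) → [oː].
/v/ — not in any rule's target class → [v].
/ɡ/ (between /v/ and /i/) fails the environment for rule 3, so it stays [ɡ].
/i/ (between /ɡ/ and /l/): before a voiced consonant, so rule 1 applies → [iː].
/l/ stays [l].
/l/ (between /l/ and /o/): no rule targets it → [l].
/o/ — between /l/ and /r/, before a voiced consonant — surfaces as [oː] (rule 1).
Rule 4 applies to /r/ (between /o/ and /i/: between two vowels) → [ɾ].
/i/ meets the environment for rule 1 (before a voiced consonant) → [iː].
Rule 3 applies to /b/ (word-final: word-finally) → [p].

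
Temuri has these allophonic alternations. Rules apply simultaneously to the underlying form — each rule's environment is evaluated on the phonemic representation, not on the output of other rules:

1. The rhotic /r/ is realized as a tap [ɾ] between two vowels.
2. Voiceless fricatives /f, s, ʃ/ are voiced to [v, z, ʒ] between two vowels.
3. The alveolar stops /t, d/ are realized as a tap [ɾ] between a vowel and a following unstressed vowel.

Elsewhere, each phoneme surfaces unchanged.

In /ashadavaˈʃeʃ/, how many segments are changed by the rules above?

2

Segments that undergo a rule: /d/ → [ɾ] (rule 3); /ʃ/ → [ʒ] (rule 2).
All other segments surface unchanged.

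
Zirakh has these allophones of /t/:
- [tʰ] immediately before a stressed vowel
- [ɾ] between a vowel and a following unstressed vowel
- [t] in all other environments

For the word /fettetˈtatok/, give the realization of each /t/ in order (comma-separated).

Occurrence 1 (position 3): no conditioning environment matches → elsewhere allophone [t].
Occurrence 2 (position 4): no conditioning environment matches → elsewhere allophone [t].
Occurrence 3 (position 6): no conditioning environment matches → elsewhere allophone [t].
Occurrence 4 (position 7): immediately before a stressed vowel → [tʰ].
Occurrence 5 (position 9): between a vowel and an unstressed vowel → [ɾ].

[t], [t], [t], [tʰ], [ɾ]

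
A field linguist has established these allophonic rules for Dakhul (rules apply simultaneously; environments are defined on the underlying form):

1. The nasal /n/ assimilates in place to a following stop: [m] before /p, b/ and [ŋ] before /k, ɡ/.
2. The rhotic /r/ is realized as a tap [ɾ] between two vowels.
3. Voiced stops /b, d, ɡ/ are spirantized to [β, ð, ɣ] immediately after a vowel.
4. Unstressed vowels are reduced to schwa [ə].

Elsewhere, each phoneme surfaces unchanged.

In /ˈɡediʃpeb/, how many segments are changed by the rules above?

Segments that undergo a rule: /d/ → [ð] (rule 3); /i/ → [ə] (rule 4); /e/ → [ə] (rule 4); /b/ → [β] (rule 3).
All other segments surface unchanged.

4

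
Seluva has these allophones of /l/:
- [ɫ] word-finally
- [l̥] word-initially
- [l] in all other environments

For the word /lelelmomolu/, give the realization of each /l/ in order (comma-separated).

[l̥], [l], [l], [l]

Occurrence 1 (position 1): word-initially → [l̥].
Occurrence 2 (position 3): no conditioning environment matches → elsewhere allophone [l].
Occurrence 3 (position 5): no conditioning environment matches → elsewhere allophone [l].
Occurrence 4 (position 10): no conditioning environment matches → elsewhere allophone [l].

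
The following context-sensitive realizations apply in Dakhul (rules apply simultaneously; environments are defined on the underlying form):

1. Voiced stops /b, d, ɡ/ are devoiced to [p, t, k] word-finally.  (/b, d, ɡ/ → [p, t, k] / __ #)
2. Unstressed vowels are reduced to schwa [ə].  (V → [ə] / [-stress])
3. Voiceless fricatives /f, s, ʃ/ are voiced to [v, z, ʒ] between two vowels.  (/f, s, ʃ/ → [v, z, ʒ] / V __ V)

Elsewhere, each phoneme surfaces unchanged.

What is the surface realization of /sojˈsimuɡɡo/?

[səjˈsiməɡɡə]

/s/ — word-initial; rule 3 does not apply here → [s].
/o/ meets the environment for rule 2 (in an unstressed syllable) → [ə].
/j/ (between /o/ and /s/) is unaffected → [j].
/s/ (between /j/ and /i/): rule 3 targets it, but not between two vowels → unchanged [s].
/i/ (between /s/ and /m/) fails the environment for rule 2, so it stays [i].
/m/ (between /i/ and /u/): no rule targets it → [m].
/u/ meets the environment for rule 2 (in an unstressed syllable) → [ə].
/ɡ/ (between /u/ and /ɡ/) is in the target of rule 1 but the environment (word-finally) is not met → [ɡ].
/ɡ/ (between /ɡ/ and /o/): rule 1 targets it, but not word-finally → unchanged [ɡ].
Rule 2 applies to /o/ (word-final: in an unstressed syllable) → [ə].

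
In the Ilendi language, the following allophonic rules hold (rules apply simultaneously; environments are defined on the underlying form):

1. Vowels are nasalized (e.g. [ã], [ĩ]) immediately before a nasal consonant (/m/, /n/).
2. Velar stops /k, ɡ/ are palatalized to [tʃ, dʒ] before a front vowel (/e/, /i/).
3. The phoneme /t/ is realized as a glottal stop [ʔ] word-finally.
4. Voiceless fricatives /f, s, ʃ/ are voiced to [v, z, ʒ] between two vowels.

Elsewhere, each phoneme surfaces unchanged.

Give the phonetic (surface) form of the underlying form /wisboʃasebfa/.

[wisboʒazebfa]

/i/ — between /w/ and /s/; rule 1 does not apply here → [i].
/s/ (between /i/ and /b/) fails the environment for rule 4, so it stays [s].
/o/ (between /b/ and /ʃ/) fails the environment for rule 1, so it stays [o].
/ʃ/ meets the environment for rule 4 (between two vowels) → [ʒ].
/a/ (between /ʃ/ and /s/) is in the target of rule 1 but the environment (before a nasal consonant) is not met → [a].
/s/ meets the environment for rule 4 (between two vowels) → [z].
/e/ — between /s/ and /b/; rule 1 does not apply here → [e].
/f/ (between /b/ and /a/) is in the target of rule 4 but the environment (between two vowels) is not met → [f].
/a/ (word-final): rule 1 targets it, but not before a nasal consonant → unchanged [a].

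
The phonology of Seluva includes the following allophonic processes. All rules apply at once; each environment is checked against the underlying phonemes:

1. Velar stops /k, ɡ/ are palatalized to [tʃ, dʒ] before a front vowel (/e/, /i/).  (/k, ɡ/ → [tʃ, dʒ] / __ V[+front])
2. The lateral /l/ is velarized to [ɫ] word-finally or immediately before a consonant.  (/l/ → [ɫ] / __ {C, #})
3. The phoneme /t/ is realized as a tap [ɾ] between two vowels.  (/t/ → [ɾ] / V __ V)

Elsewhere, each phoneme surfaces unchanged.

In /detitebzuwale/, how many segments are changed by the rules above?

Segments that undergo a rule: /t/ → [ɾ] (rule 3); /t/ → [ɾ] (rule 3).
All other segments surface unchanged.

2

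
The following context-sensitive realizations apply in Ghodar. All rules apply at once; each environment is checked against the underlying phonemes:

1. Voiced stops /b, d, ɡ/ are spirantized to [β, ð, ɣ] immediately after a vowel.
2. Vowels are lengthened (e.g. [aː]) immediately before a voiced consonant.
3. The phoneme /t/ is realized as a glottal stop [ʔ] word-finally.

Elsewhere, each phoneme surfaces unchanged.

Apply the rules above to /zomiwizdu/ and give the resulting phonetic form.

/o/ meets the environment for rule 2 (before a voiced consonant) → [oː].
/i/ (between /m/ and /w/): before a voiced consonant, so rule 2 applies → [iː].
/i/ (between /w/ and /z/): before a voiced consonant, so rule 2 applies → [iː].
/d/ — between /z/ and /u/; rule 1 does not apply here → [d].
/u/ (word-final): rule 2 targets it, but not before a voiced consonant → unchanged [u].

[zoːmiːwiːzdu]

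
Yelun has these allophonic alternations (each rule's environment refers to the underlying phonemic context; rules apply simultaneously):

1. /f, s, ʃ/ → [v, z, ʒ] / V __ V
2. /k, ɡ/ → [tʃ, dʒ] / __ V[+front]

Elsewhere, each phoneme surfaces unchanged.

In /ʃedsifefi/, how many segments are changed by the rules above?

2

Segments that undergo a rule: /f/ → [v] (rule 1); /f/ → [v] (rule 1).
All other segments surface unchanged.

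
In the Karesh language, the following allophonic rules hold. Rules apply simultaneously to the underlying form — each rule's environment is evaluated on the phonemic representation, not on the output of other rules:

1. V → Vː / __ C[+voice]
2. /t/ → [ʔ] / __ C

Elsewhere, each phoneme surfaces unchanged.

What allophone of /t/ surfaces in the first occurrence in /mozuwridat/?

/t/ (word-final): rule 2 targets it, but not immediately before a consonant → unchanged [t].

[t]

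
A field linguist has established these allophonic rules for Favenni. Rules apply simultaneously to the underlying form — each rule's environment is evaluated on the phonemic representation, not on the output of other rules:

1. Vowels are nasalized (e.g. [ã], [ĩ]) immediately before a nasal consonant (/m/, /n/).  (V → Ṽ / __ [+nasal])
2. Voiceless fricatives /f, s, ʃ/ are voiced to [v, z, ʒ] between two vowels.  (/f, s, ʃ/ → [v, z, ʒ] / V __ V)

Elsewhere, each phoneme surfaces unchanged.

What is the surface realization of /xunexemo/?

/x/ — not in any rule's target class → [x].
Rule 1 applies to /u/ (between /x/ and /n/: before a nasal consonant) → [ũ].
/n/ — not in any rule's target class → [n].
/e/ (between /n/ and /x/): rule 1 targets it, but not before a nasal consonant → unchanged [e].
/x/ (between /e/ and /e/): no rule targets it → [x].
/e/ — between /x/ and /m/, before a nasal consonant — surfaces as [ẽ] (rule 1).
/m/ (between /e/ and /o/) is unaffected → [m].
/o/ — word-final; rule 1 does not apply here → [o].

[xũnexẽmo]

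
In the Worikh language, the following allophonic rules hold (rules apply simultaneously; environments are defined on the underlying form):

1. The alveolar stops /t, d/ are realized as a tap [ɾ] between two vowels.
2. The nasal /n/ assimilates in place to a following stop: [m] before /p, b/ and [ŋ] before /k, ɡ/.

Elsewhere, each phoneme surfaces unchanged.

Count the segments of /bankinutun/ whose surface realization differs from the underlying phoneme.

2

Segments that undergo a rule: /n/ → [ŋ] (rule 2); /t/ → [ɾ] (rule 1).
All other segments surface unchanged.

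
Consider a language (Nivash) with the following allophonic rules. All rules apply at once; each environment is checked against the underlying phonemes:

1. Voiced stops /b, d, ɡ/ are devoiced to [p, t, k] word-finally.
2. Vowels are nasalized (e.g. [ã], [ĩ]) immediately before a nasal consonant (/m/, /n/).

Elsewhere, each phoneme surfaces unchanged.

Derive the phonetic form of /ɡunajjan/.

[ɡũnajjãn]

/ɡ/ (word-initial) is in the target of rule 1 but the environment (word-finally) is not met → [ɡ].
/u/ meets the environment for rule 2 (before a nasal consonant) → [ũ].
/n/ (between /u/ and /a/): no rule targets it → [n].
/a/ — between /n/ and /j/; rule 2 does not apply here → [a].
/j/ — not in any rule's target class → [j].
/j/ (between /j/ and /a/): no rule targets it → [j].
Rule 2 applies to /a/ (between /j/ and /n/: before a nasal consonant) → [ã].
/n/ stays [n].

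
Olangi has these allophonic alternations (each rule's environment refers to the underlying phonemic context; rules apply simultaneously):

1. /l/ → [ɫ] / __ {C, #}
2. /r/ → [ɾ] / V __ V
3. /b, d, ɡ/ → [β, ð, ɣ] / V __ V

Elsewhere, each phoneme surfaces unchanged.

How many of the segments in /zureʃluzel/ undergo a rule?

Segments that undergo a rule: /r/ → [ɾ] (rule 2); /l/ → [ɫ] (rule 1).
All other segments surface unchanged.

2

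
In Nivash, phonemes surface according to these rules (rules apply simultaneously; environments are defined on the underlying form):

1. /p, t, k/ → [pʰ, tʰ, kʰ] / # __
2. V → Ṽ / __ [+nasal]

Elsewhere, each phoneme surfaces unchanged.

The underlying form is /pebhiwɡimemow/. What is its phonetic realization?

[pʰebhiwɡĩmẽmow]

/p/ meets the environment for rule 1 (word-initially) → [pʰ].
/e/ (between /p/ and /b/): rule 2 targets it, but not before a nasal consonant → unchanged [e].
/i/ (between /h/ and /w/): rule 2 targets it, but not before a nasal consonant → unchanged [i].
/i/ (between /ɡ/ and /m/): before a nasal consonant, so rule 2 applies → [ĩ].
Rule 2 applies to /e/ (between /m/ and /m/: before a nasal consonant) → [ẽ].
/o/ (between /m/ and /w/) fails the environment for rule 2, so it stays [o].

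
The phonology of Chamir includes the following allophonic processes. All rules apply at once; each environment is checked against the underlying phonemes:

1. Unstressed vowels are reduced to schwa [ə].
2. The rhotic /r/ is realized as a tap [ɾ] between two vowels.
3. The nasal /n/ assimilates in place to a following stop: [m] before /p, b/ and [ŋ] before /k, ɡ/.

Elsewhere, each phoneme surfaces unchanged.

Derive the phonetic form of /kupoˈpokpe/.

[kəpəˈpokpə]

/u/ — between /k/ and /p/, in an unstressed syllable — surfaces as [ə] (rule 1).
/o/ meets the environment for rule 1 (in an unstressed syllable) → [ə].
/o/ (between /p/ and /k/): rule 1 targets it, but not in an unstressed syllable → unchanged [o].
Rule 1 applies to /e/ (word-final: in an unstressed syllable) → [ə].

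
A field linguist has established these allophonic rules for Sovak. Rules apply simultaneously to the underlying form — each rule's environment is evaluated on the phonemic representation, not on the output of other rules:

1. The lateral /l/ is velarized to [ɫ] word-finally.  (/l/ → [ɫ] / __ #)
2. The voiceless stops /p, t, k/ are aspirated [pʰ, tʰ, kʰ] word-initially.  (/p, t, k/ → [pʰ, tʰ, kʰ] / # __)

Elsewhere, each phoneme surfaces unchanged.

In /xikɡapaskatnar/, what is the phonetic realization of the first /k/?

[k]

/k/ — between /i/ and /ɡ/; rule 2 does not apply here → [k].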